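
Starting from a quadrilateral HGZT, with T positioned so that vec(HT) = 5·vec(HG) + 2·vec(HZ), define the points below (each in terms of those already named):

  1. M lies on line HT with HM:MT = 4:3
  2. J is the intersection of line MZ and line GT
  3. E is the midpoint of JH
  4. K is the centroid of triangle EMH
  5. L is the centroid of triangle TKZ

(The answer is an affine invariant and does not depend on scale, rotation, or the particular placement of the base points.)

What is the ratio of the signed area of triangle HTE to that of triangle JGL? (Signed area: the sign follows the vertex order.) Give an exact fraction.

Work in coordinates with H = (0, 0), G = (1, 0), Z = (0, 1), T = (5, 2).
1. M lies on line HT with HM:MT = 4:3 ⇒ M = (20/7, 8/7)
2. J is the intersection of line MZ and line GT ⇒ J = (10/3, 7/6)
3. E is the midpoint of JH ⇒ E = (5/3, 7/12)
4. K is the centroid of triangle EMH ⇒ K = (95/63, 145/252)
5. L is the centroid of triangle TKZ ⇒ L = (410/189, 901/756)
2·[HTE] = -5/12, 2·[JGL] = -17/12
[HTE]:[JGL] = -5/12:-17/12 = 5/17

[HTE]:[JGL] = 5/17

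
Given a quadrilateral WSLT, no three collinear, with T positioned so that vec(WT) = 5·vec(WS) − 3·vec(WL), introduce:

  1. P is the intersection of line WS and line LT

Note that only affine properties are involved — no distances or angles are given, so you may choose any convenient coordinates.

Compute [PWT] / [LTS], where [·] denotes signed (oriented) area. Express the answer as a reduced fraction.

Set W = (0, 0), S = (1, 0), L = (0, 1), T = (5, -3); any affine frame gives the same invariant.
1. P is the intersection of line WS and line LT ⇒ P = (5/4, 0)
2·[PWT] = 15/4, 2·[LTS] = -1
[PWT]:[LTS] = 15/4:-1 = -15/4

[PWT]:[LTS] = -15/4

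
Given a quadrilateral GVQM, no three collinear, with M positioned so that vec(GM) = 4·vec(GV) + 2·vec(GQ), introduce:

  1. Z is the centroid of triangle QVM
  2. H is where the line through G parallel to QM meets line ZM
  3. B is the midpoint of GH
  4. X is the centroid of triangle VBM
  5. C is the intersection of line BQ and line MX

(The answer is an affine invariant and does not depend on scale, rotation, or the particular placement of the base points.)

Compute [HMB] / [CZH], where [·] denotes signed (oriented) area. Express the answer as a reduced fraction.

Set G = (0, 0), V = (1, 0), Q = (0, 1), M = (4, 2); any affine frame gives the same invariant.
1. Z is the centroid of triangle QVM ⇒ Z = (5/3, 1)
2. H is where the line through G parallel to QM meets line ZM ⇒ H = (-8/5, -2/5)
3. B is the midpoint of GH ⇒ B = (-4/5, -1/5)
4. X is the centroid of triangle VBM ⇒ X = (7/5, 3/5)
5. C is the intersection of line BQ and line MX ⇒ C = (-6/5, -4/5)
2·[HMB] = -4/5, 2·[CZH] = 28/15
[HMB]:[CZH] = -4/5:28/15 = -3/7

[HMB]:[CZH] = -3/7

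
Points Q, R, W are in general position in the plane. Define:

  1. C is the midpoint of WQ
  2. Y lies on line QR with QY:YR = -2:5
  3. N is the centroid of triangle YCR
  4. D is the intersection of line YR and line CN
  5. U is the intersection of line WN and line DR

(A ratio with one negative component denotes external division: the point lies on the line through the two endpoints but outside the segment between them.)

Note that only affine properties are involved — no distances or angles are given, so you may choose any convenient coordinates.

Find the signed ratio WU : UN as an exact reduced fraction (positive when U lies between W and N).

Work in coordinates with Q = (0, 0), R = (1, 0), W = (0, 1).
1. C is the midpoint of WQ ⇒ C = (0, 1/2)
2. Y lies on line QR with QY:YR = -2:5 ⇒ Y = (-2/3, 0)
3. N is the centroid of triangle YCR ⇒ N = (1/9, 1/6)
4. D is the intersection of line YR and line CN ⇒ D = (1/6, 0)
5. U is the intersection of line WN and line DR ⇒ U = (2/15, 0)
U = W + t·(N−W) with t = 6/5, so WU:UN = t:(1−t) = 6/5:-1/5

WU:UN = -6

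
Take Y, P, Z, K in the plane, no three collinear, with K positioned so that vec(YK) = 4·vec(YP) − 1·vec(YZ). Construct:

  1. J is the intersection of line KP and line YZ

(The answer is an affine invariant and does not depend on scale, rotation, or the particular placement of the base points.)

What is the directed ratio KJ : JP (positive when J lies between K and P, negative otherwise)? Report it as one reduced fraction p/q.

KJ:JP = -4

Set Y = (0, 0), P = (1, 0), Z = (0, 1), K = (4, -1); any affine frame gives the same invariant.
1. J is the intersection of line KP and line YZ ⇒ J = (0, 1/3)
J = K + t·(P−K) with t = 4/3, so KJ:JP = t:(1−t) = 4/3:-1/3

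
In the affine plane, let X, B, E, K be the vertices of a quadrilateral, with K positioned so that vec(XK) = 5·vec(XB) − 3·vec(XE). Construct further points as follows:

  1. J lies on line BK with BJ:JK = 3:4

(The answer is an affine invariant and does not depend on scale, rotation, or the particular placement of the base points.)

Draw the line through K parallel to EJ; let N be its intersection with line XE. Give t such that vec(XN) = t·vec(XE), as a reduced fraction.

t = 23/19

Set X = (0, 0), B = (1, 0), E = (0, 1), K = (5, -3); any affine frame gives the same invariant.
1. J lies on line BK with BJ:JK = 3:4 ⇒ J = (19/7, -9/7)
through K parallel to EJ: direction (19/7, -16/7); meets XE at N = (0, 23/19)
N = X + t·(E−X) with t = 23/19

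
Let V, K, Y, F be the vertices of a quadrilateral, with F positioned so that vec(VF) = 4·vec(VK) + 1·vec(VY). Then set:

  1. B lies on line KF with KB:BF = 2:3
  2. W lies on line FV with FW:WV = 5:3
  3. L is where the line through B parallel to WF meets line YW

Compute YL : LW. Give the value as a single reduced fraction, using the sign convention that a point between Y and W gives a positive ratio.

YL:LW = -23/3

Choose coordinates V = (0, 0), K = (1, 0), Y = (0, 1), F = (4, 1).
1. B lies on line KF with KB:BF = 2:3 ⇒ B = (11/5, 2/5)
2. W lies on line FV with FW:WV = 5:3 ⇒ W = (3/2, 3/8)
3. L is where the line through B parallel to WF meets line YW ⇒ L = (69/40, 9/32)
L = Y + t·(W−Y) with t = 23/20, so YL:LW = t:(1−t) = 23/20:-3/20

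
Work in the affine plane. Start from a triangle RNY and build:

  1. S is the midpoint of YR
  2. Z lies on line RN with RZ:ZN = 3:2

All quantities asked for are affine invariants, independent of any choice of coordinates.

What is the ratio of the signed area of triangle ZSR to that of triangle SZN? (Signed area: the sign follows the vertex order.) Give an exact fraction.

[ZSR]:[SZN] = 3/2

Set R = (0, 0), N = (1, 0), Y = (0, 1); any affine frame gives the same invariant.
1. S is the midpoint of YR ⇒ S = (0, 1/2)
2. Z lies on line RN with RZ:ZN = 3:2 ⇒ Z = (3/5, 0)
2·[ZSR] = 3/10, 2·[SZN] = 1/5
[ZSR]:[SZN] = 3/10:1/5 = 3/2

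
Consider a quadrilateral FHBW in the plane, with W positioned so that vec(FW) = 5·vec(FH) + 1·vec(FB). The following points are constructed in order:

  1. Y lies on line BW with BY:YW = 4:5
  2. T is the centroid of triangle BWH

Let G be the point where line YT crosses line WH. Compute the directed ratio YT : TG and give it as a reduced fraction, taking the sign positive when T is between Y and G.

Assign F = (0, 0), H = (1, 0), B = (0, 1), W = (5, 1) — the answer is frame-independent, so this choice is without loss of generality.
1. Y lies on line BW with BY:YW = 4:5 ⇒ Y = (20/9, 1)
2. T is the centroid of triangle BWH ⇒ T = (2, 2/3)
line YT meets WH at G = (5/3, 1/6)
T = Y + t·(G−Y) with t = 2/5, so YT:TG = 2/5:3/5

YT:TG = 2/3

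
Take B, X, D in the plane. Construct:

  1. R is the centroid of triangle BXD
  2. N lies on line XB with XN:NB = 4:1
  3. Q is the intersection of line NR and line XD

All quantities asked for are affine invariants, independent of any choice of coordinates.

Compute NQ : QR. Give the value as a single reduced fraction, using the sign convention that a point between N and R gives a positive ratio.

Assign B = (0, 0), X = (1, 0), D = (0, 1) — the answer is frame-independent, so this choice is without loss of generality.
1. R is the centroid of triangle BXD ⇒ R = (1/3, 1/3)
2. N lies on line XB with XN:NB = 4:1 ⇒ N = (1/5, 0)
3. Q is the intersection of line NR and line XD ⇒ Q = (3/7, 4/7)
Q = N + t·(R−N) with t = 12/7, so NQ:QR = t:(1−t) = 12/7:-5/7

NQ:QR = -12/5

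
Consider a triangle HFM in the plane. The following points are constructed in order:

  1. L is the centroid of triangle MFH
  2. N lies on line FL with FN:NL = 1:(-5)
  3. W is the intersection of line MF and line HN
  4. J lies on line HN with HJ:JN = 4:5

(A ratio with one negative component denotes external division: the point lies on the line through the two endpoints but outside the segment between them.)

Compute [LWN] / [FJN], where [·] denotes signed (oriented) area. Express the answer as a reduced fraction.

[LWN]:[FJN] = 9/13

Work in coordinates with H = (0, 0), F = (1, 0), M = (0, 1).
1. L is the centroid of triangle MFH ⇒ L = (1/3, 1/3)
2. N lies on line FL with FN:NL = 1:(-5) ⇒ N = (7/6, -1/12)
3. W is the intersection of line MF and line HN ⇒ W = (14/13, -1/13)
4. J lies on line HN with HJ:JN = 4:5 ⇒ J = (14/27, -1/27)
2·[LWN] = 5/156, 2·[FJN] = 5/108
[LWN]:[FJN] = 5/156:5/108 = 9/13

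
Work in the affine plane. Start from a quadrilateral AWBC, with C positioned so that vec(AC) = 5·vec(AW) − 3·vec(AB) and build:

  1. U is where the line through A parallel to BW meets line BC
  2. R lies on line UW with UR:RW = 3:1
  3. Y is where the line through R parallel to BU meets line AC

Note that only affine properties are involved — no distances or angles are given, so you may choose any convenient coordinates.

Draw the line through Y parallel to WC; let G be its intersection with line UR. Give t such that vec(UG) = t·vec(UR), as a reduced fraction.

Work in coordinates with A = (0, 0), W = (1, 0), B = (0, 1), C = (5, -3).
1. U is where the line through A parallel to BW meets line BC ⇒ U = (-5, 5)
2. R lies on line UW with UR:RW = 3:1 ⇒ R = (-1/2, 5/4)
3. Y is where the line through R parallel to BU meets line AC ⇒ Y = (17/4, -51/20)
through Y parallel to WC: direction (4, -3); meets UR at G = (47/20, -9/8)
G = U + t·(R−U) with t = 49/30

t = 49/30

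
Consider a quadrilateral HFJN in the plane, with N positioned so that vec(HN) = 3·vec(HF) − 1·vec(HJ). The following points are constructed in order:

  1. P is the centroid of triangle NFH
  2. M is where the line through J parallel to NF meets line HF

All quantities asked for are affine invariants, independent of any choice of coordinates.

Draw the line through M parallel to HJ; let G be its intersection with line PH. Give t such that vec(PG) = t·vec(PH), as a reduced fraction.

Work in coordinates with H = (0, 0), F = (1, 0), J = (0, 1), N = (3, -1).
1. P is the centroid of triangle NFH ⇒ P = (4/3, -1/3)
2. M is where the line through J parallel to NF meets line HF ⇒ M = (2, 0)
through M parallel to HJ: direction (0, 1); meets PH at G = (2, -1/2)
G = P + t·(H−P) with t = -1/2

t = -1/2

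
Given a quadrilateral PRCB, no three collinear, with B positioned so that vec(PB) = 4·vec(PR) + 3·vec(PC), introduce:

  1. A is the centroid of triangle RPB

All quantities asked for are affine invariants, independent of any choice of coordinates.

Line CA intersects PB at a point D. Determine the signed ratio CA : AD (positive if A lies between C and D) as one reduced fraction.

Choose coordinates P = (0, 0), R = (1, 0), C = (0, 1), B = (4, 3).
1. A is the centroid of triangle RPB ⇒ A = (5/3, 1)
line CA meets PB at D = (4/3, 1)
A = C + t·(D−C) with t = 5/4, so CA:AD = 5/4:-1/4

CA:AD = -5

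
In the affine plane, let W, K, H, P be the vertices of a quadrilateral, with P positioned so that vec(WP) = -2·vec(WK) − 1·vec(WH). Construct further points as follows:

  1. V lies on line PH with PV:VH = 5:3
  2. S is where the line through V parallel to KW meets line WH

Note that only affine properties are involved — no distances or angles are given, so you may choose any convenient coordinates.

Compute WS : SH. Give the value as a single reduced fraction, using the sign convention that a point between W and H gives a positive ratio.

WS:SH = 1/3

Set W = (0, 0), K = (1, 0), H = (0, 1), P = (-2, -1); any affine frame gives the same invariant.
1. V lies on line PH with PV:VH = 5:3 ⇒ V = (-3/4, 1/4)
2. S is where the line through V parallel to KW meets line WH ⇒ S = (0, 1/4)
S = W + t·(H−W) with t = 1/4, so WS:SH = t:(1−t) = 1/4:3/4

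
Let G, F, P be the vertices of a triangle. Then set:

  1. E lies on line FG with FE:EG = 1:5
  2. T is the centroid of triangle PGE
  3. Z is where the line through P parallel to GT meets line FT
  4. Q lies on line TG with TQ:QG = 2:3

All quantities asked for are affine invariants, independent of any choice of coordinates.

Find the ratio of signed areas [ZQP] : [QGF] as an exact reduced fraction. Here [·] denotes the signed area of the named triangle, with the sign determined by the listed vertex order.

Work in coordinates with G = (0, 0), F = (1, 0), P = (0, 1).
1. E lies on line FG with FE:EG = 1:5 ⇒ E = (5/6, 0)
2. T is the centroid of triangle PGE ⇒ T = (5/18, 1/3)
3. Z is where the line through P parallel to GT meets line FT ⇒ Z = (-35/108, 11/18)
4. Q lies on line TG with TQ:QG = 2:3 ⇒ Q = (1/6, 1/5)
2·[ZQP] = 35/108, 2·[QGF] = 1/5
[ZQP]:[QGF] = 35/108:1/5 = 175/108

[ZQP]:[QGF] = 175/108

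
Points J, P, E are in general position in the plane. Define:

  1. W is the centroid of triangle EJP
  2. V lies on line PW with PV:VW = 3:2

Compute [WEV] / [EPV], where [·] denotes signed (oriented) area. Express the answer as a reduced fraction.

[WEV]:[EPV] = 2/3

Work in coordinates with J = (0, 0), P = (1, 0), E = (0, 1).
1. W is the centroid of triangle EJP ⇒ W = (1/3, 1/3)
2. V lies on line PW with PV:VW = 3:2 ⇒ V = (3/5, 1/5)
2·[WEV] = -2/15, 2·[EPV] = -1/5
[WEV]:[EPV] = -2/15:-1/5 = 2/3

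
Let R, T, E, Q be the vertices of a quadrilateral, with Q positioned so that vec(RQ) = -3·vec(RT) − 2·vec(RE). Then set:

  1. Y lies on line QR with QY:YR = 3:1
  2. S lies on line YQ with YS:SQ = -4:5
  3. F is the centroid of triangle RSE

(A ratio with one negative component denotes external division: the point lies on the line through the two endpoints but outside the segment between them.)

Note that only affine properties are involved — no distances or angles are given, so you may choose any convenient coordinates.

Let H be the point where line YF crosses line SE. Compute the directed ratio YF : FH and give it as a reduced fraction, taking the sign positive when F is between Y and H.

Set R = (0, 0), T = (1, 0), E = (0, 1), Q = (-3, -2); any affine frame gives the same invariant.
1. Y lies on line QR with QY:YR = 3:1 ⇒ Y = (-3/4, -1/2)
2. S lies on line YQ with YS:SQ = -4:5 ⇒ S = (33/4, 11/2)
3. F is the centroid of triangle RSE ⇒ F = (11/4, 13/6)
line YF meets SE at H = (429/100, 167/50)
F = Y + t·(H−Y) with t = 25/36, so YF:FH = 25/36:11/36

YF:FH = 25/11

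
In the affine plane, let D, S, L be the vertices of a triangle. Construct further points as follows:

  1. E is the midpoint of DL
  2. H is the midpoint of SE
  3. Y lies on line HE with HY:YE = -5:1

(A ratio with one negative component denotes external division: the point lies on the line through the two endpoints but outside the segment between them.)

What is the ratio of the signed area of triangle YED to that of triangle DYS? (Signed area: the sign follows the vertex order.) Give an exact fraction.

[YED]:[DYS] = 1/9

Set D = (0, 0), S = (1, 0), L = (0, 1); any affine frame gives the same invariant.
1. E is the midpoint of DL ⇒ E = (0, 1/2)
2. H is the midpoint of SE ⇒ H = (1/2, 1/4)
3. Y lies on line HE with HY:YE = -5:1 ⇒ Y = (-1/8, 9/16)
2·[YED] = -1/16, 2·[DYS] = -9/16
[YED]:[DYS] = -1/16:-9/16 = 1/9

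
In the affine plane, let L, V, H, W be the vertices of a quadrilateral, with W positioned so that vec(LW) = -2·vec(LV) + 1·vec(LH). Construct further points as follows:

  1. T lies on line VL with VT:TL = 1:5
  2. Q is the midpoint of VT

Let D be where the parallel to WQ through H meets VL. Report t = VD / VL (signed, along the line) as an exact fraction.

t = -23/12

Choose coordinates L = (0, 0), V = (1, 0), H = (0, 1), W = (-2, 1).
1. T lies on line VL with VT:TL = 1:5 ⇒ T = (5/6, 0)
2. Q is the midpoint of VT ⇒ Q = (11/12, 0)
through H parallel to WQ: direction (35/12, -1); meets VL at D = (35/12, 0)
D = V + t·(L−V) with t = -23/12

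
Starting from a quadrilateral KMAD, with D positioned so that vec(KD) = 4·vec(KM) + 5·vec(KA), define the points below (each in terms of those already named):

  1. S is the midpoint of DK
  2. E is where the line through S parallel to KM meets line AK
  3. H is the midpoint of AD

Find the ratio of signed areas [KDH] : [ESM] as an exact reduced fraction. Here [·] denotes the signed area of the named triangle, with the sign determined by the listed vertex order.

[KDH]:[ESM] = -2/5

Set K = (0, 0), M = (1, 0), A = (0, 1), D = (4, 5); any affine frame gives the same invariant.
1. S is the midpoint of DK ⇒ S = (2, 5/2)
2. E is where the line through S parallel to KM meets line AK ⇒ E = (0, 5/2)
3. H is the midpoint of AD ⇒ H = (2, 3)
2·[KDH] = 2, 2·[ESM] = -5
[KDH]:[ESM] = 2:-5 = -2/5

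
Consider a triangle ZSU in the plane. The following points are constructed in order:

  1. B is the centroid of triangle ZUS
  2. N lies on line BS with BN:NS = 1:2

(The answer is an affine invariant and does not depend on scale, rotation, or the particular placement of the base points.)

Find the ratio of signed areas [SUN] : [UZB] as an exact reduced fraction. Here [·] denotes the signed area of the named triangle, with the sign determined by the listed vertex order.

Work in coordinates with Z = (0, 0), S = (1, 0), U = (0, 1).
1. B is the centroid of triangle ZUS ⇒ B = (1/3, 1/3)
2. N lies on line BS with BN:NS = 1:2 ⇒ N = (5/9, 2/9)
2·[SUN] = 2/9, 2·[UZB] = 1/3
[SUN]:[UZB] = 2/9:1/3 = 2/3

[SUN]:[UZB] = 2/3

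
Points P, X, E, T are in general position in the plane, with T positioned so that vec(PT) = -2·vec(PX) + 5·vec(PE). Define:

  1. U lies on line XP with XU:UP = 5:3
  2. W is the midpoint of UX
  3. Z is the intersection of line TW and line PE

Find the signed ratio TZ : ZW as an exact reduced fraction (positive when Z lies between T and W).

Assign P = (0, 0), X = (1, 0), E = (0, 1), T = (-2, 5) — the answer is frame-independent, so this choice is without loss of generality.
1. U lies on line XP with XU:UP = 5:3 ⇒ U = (3/8, 0)
2. W is the midpoint of UX ⇒ W = (11/16, 0)
3. Z is the intersection of line TW and line PE ⇒ Z = (0, 55/43)
Z = T + t·(W−T) with t = 32/43, so TZ:ZW = t:(1−t) = 32/43:11/43

TZ:ZW = 32/11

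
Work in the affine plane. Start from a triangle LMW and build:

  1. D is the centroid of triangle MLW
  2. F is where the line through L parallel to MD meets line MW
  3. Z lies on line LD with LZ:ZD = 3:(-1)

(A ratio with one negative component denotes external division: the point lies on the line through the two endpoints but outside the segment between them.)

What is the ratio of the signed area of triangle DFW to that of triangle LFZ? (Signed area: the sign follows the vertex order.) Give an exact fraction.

Choose coordinates L = (0, 0), M = (1, 0), W = (0, 1).
1. D is the centroid of triangle MLW ⇒ D = (1/3, 1/3)
2. F is where the line through L parallel to MD meets line MW ⇒ F = (2, -1)
3. Z lies on line LD with LZ:ZD = 3:(-1) ⇒ Z = (1/2, 1/2)
2·[DFW] = 2/3, 2·[LFZ] = 3/2
[DFW]:[LFZ] = 2/3:3/2 = 4/9

[DFW]:[LFZ] = 4/9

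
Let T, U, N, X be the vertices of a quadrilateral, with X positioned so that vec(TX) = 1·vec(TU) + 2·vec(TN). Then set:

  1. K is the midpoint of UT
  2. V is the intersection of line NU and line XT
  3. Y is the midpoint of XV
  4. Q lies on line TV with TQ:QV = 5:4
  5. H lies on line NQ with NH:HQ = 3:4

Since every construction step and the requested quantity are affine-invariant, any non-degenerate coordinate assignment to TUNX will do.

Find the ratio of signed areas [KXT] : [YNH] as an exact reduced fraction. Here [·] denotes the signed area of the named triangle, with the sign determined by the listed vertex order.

[KXT]:[YNH] = 63/13

Choose coordinates T = (0, 0), U = (1, 0), N = (0, 1), X = (1, 2).
1. K is the midpoint of UT ⇒ K = (1/2, 0)
2. V is the intersection of line NU and line XT ⇒ V = (1/3, 2/3)
3. Y is the midpoint of XV ⇒ Y = (2/3, 4/3)
4. Q lies on line TV with TQ:QV = 5:4 ⇒ Q = (5/27, 10/27)
5. H lies on line NQ with NH:HQ = 3:4 ⇒ H = (5/63, 46/63)
2·[KXT] = 1, 2·[YNH] = 13/63
[KXT]:[YNH] = 1:13/63 = 63/13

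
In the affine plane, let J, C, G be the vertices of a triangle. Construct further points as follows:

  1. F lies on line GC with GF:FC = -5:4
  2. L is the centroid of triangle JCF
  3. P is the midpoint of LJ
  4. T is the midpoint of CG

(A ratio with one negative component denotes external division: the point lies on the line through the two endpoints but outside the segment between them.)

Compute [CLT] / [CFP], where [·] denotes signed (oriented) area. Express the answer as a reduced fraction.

Set J = (0, 0), C = (1, 0), G = (0, 1); any affine frame gives the same invariant.
1. F lies on line GC with GF:FC = -5:4 ⇒ F = (5, -4)
2. L is the centroid of triangle JCF ⇒ L = (2, -4/3)
3. P is the midpoint of LJ ⇒ P = (1, -2/3)
4. T is the midpoint of CG ⇒ T = (1/2, 1/2)
2·[CLT] = -1/6, 2·[CFP] = -8/3
[CLT]:[CFP] = -1/6:-8/3 = 1/16

[CLT]:[CFP] = 1/16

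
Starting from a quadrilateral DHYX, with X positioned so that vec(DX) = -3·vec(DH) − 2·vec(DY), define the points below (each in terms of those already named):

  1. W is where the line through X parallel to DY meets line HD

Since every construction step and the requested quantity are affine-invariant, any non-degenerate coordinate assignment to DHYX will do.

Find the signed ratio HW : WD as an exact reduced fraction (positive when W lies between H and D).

Choose coordinates D = (0, 0), H = (1, 0), Y = (0, 1), X = (-3, -2).
1. W is where the line through X parallel to DY meets line HD ⇒ W = (-3, 0)
W = H + t·(D−H) with t = 4, so HW:WD = t:(1−t) = 4:-3

HW:WD = -4/3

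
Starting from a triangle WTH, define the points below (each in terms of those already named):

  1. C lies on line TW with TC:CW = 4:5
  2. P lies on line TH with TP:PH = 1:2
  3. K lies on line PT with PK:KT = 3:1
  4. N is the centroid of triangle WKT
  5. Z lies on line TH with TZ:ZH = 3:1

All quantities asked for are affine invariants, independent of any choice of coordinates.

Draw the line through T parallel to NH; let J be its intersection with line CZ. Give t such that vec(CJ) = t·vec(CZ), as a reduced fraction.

Work in coordinates with W = (0, 0), T = (1, 0), H = (0, 1).
1. C lies on line TW with TC:CW = 4:5 ⇒ C = (5/9, 0)
2. P lies on line TH with TP:PH = 1:2 ⇒ P = (2/3, 1/3)
3. K lies on line PT with PK:KT = 3:1 ⇒ K = (11/12, 1/12)
4. N is the centroid of triangle WKT ⇒ N = (23/36, 1/36)
5. Z lies on line TH with TZ:ZH = 3:1 ⇒ Z = (1/4, 3/4)
through T parallel to NH: direction (-23/36, 35/36); meets CZ at J = (-10/59, 105/59)
J = C + t·(Z−C) with t = 140/59

t = 140/59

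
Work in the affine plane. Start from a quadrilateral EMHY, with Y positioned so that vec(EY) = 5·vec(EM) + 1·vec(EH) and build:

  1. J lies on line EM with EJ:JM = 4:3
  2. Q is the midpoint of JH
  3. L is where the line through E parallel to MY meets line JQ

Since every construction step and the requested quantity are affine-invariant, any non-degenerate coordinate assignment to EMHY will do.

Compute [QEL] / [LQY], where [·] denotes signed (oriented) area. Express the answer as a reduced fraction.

[QEL]:[LQY] = -4/35

Work in coordinates with E = (0, 0), M = (1, 0), H = (0, 1), Y = (5, 1).
1. J lies on line EM with EJ:JM = 4:3 ⇒ J = (4/7, 0)
2. Q is the midpoint of JH ⇒ Q = (2/7, 1/2)
3. L is where the line through E parallel to MY meets line JQ ⇒ L = (1/2, 1/8)
2·[QEL] = 3/14, 2·[LQY] = -15/8
[QEL]:[LQY] = 3/14:-15/8 = -4/35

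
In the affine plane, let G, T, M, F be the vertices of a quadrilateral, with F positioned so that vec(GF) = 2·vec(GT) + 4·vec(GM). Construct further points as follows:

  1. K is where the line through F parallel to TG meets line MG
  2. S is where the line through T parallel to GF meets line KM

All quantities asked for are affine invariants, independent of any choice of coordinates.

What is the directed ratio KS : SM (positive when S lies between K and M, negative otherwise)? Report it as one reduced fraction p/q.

KS:SM = -2

Work in coordinates with G = (0, 0), T = (1, 0), M = (0, 1), F = (2, 4).
1. K is where the line through F parallel to TG meets line MG ⇒ K = (0, 4)
2. S is where the line through T parallel to GF meets line KM ⇒ S = (0, -2)
S = K + t·(M−K) with t = 2, so KS:SM = t:(1−t) = 2:-1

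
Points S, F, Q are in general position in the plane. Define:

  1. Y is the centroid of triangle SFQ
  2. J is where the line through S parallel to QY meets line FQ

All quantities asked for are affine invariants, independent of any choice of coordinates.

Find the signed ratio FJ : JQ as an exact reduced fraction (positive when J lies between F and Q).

Set S = (0, 0), F = (1, 0), Q = (0, 1); any affine frame gives the same invariant.
1. Y is the centroid of triangle SFQ ⇒ Y = (1/3, 1/3)
2. J is where the line through S parallel to QY meets line FQ ⇒ J = (-1, 2)
J = F + t·(Q−F) with t = 2, so FJ:JQ = t:(1−t) = 2:-1

FJ:JQ = -2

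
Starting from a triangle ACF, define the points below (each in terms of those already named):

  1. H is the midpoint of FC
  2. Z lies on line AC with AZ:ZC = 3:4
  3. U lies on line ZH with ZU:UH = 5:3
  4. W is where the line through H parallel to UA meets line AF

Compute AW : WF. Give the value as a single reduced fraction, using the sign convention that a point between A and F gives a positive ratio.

Choose coordinates A = (0, 0), C = (1, 0), F = (0, 1).
1. H is the midpoint of FC ⇒ H = (1/2, 1/2)
2. Z lies on line AC with AZ:ZC = 3:4 ⇒ Z = (3/7, 0)
3. U lies on line ZH with ZU:UH = 5:3 ⇒ U = (53/112, 5/16)
4. W is where the line through H parallel to UA meets line AF ⇒ W = (0, 9/53)
W = A + t·(F−A) with t = 9/53, so AW:WF = t:(1−t) = 9/53:44/53

AW:WF = 9/44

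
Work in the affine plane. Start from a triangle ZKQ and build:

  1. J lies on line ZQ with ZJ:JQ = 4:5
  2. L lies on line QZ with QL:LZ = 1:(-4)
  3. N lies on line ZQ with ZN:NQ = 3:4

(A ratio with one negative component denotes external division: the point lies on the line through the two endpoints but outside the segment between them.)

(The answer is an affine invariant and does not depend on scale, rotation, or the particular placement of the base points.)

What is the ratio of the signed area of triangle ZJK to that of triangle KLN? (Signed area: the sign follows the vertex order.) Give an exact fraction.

[ZJK]:[KLN] = -28/57

Set Z = (0, 0), K = (1, 0), Q = (0, 1); any affine frame gives the same invariant.
1. J lies on line ZQ with ZJ:JQ = 4:5 ⇒ J = (0, 4/9)
2. L lies on line QZ with QL:LZ = 1:(-4) ⇒ L = (0, 4/3)
3. N lies on line ZQ with ZN:NQ = 3:4 ⇒ N = (0, 3/7)
2·[ZJK] = -4/9, 2·[KLN] = 19/21
[ZJK]:[KLN] = -4/9:19/21 = -28/57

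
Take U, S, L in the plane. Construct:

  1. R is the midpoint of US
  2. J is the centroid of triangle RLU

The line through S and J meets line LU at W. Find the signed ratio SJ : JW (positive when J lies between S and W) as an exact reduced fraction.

Set U = (0, 0), S = (1, 0), L = (0, 1); any affine frame gives the same invariant.
1. R is the midpoint of US ⇒ R = (1/2, 0)
2. J is the centroid of triangle RLU ⇒ J = (1/6, 1/3)
line SJ meets LU at W = (0, 2/5)
J = S + t·(W−S) with t = 5/6, so SJ:JW = 5/6:1/6

SJ:JW = 5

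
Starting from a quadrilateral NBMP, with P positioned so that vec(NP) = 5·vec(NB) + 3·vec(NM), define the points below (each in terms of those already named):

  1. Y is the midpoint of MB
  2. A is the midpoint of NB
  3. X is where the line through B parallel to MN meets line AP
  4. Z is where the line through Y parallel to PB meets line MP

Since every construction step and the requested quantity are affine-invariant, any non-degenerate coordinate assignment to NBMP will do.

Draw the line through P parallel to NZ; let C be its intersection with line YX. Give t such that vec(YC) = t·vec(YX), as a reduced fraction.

Set N = (0, 0), B = (1, 0), M = (0, 1), P = (5, 3); any affine frame gives the same invariant.
1. Y is the midpoint of MB ⇒ Y = (1/2, 1/2)
2. A is the midpoint of NB ⇒ A = (1/2, 0)
3. X is where the line through B parallel to MN meets line AP ⇒ X = (1, 1/3)
4. Z is where the line through Y parallel to PB meets line MP ⇒ Z = (5/2, 2)
through P parallel to NZ: direction (5/2, 2); meets YX at C = (25/17, 3/17)
C = Y + t·(X−Y) with t = 33/17

t = 33/17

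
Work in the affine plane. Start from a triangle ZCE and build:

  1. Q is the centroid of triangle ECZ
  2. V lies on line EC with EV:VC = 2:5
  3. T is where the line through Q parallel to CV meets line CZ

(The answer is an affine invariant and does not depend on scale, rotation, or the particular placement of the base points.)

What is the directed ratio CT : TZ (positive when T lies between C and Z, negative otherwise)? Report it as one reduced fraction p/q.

CT:TZ = 1/2

Work in coordinates with Z = (0, 0), C = (1, 0), E = (0, 1).
1. Q is the centroid of triangle ECZ ⇒ Q = (1/3, 1/3)
2. V lies on line EC with EV:VC = 2:5 ⇒ V = (2/7, 5/7)
3. T is where the line through Q parallel to CV meets line CZ ⇒ T = (2/3, 0)
T = C + t·(Z−C) with t = 1/3, so CT:TZ = t:(1−t) = 1/3:2/3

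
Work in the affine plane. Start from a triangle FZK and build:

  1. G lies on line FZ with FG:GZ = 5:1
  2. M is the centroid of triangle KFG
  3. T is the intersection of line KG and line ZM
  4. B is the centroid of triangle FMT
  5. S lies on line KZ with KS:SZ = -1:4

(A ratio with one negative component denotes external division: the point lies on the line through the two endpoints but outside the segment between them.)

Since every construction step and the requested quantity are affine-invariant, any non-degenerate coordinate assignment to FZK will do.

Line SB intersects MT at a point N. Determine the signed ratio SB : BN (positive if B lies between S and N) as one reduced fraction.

Work in coordinates with F = (0, 0), Z = (1, 0), K = (0, 1).
1. G lies on line FZ with FG:GZ = 5:1 ⇒ G = (5/6, 0)
2. M is the centroid of triangle KFG ⇒ M = (5/18, 1/3)
3. T is the intersection of line KG and line ZM ⇒ T = (35/48, 1/8)
4. B is the centroid of triangle FMT ⇒ B = (145/432, 11/72)
5. S lies on line KZ with KS:SZ = -1:4 ⇒ S = (-1/3, 4/3)
line SB meets MT at N = (47/216, 13/36)
B = S + t·(N−S) with t = 17/14, so SB:BN = 17/14:-3/14

SB:BN = -17/3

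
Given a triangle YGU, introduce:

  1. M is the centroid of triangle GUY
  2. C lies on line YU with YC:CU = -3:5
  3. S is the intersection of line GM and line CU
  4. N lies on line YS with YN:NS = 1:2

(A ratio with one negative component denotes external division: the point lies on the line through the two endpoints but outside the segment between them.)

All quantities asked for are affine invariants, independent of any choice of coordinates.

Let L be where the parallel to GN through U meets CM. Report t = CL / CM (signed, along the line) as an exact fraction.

t = 45/34

Work in coordinates with Y = (0, 0), G = (1, 0), U = (0, 1).
1. M is the centroid of triangle GUY ⇒ M = (1/3, 1/3)
2. C lies on line YU with YC:CU = -3:5 ⇒ C = (0, -3/2)
3. S is the intersection of line GM and line CU ⇒ S = (0, 1/2)
4. N lies on line YS with YN:NS = 1:2 ⇒ N = (0, 1/6)
through U parallel to GN: direction (-1, 1/6); meets CM at L = (15/34, 63/68)
L = C + t·(M−C) with t = 45/34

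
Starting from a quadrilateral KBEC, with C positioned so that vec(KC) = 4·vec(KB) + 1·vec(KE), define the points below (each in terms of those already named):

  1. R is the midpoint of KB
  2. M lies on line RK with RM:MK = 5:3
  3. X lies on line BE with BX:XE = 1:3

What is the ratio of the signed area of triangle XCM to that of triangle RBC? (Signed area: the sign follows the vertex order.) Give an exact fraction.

Choose coordinates K = (0, 0), B = (1, 0), E = (0, 1), C = (4, 1).
1. R is the midpoint of KB ⇒ R = (1/2, 0)
2. M lies on line RK with RM:MK = 5:3 ⇒ M = (3/16, 0)
3. X lies on line BE with BX:XE = 1:3 ⇒ X = (3/4, 1/4)
2·[XCM] = -25/64, 2·[RBC] = 1/2
[XCM]:[RBC] = -25/64:1/2 = -25/32

[XCM]:[RBC] = -25/32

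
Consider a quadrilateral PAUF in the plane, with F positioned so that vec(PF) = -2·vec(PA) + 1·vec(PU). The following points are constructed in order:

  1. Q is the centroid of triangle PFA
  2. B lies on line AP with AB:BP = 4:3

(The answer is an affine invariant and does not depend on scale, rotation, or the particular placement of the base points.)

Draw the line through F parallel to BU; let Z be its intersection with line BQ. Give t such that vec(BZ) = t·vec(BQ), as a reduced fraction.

t = 42/13

Assign P = (0, 0), A = (1, 0), U = (0, 1), F = (-2, 1) — the answer is frame-independent, so this choice is without loss of generality.
1. Q is the centroid of triangle PFA ⇒ Q = (-1/3, 1/3)
2. B lies on line AP with AB:BP = 4:3 ⇒ B = (3/7, 0)
through F parallel to BU: direction (-3/7, 1); meets BQ at Z = (-185/91, 14/13)
Z = B + t·(Q−B) with t = 42/13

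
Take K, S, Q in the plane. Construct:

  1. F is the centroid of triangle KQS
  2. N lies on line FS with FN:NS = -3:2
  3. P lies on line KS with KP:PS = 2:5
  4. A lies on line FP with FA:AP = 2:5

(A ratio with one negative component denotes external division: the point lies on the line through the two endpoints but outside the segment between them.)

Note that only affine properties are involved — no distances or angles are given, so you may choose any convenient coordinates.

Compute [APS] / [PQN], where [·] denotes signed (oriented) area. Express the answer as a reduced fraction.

Work in coordinates with K = (0, 0), S = (1, 0), Q = (0, 1).
1. F is the centroid of triangle KQS ⇒ F = (1/3, 1/3)
2. N lies on line FS with FN:NS = -3:2 ⇒ N = (7/3, -2/3)
3. P lies on line KS with KP:PS = 2:5 ⇒ P = (2/7, 0)
4. A lies on line FP with FA:AP = 2:5 ⇒ A = (47/147, 5/21)
2·[APS] = 25/147, 2·[PQN] = -13/7
[APS]:[PQN] = 25/147:-13/7 = -25/273

[APS]:[PQN] = -25/273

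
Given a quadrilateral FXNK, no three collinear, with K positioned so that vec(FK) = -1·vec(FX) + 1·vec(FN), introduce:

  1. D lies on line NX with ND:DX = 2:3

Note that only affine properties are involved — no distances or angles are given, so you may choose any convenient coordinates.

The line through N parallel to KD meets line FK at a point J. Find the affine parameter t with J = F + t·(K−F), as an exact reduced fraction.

t = 7/5

Work in coordinates with F = (0, 0), X = (1, 0), N = (0, 1), K = (-1, 1).
1. D lies on line NX with ND:DX = 2:3 ⇒ D = (2/5, 3/5)
through N parallel to KD: direction (7/5, -2/5); meets FK at J = (-7/5, 7/5)
J = F + t·(K−F) with t = 7/5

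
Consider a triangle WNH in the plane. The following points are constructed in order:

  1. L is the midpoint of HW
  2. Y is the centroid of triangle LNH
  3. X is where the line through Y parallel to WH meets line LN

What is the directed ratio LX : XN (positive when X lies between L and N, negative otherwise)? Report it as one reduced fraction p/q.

Set W = (0, 0), N = (1, 0), H = (0, 1); any affine frame gives the same invariant.
1. L is the midpoint of HW ⇒ L = (0, 1/2)
2. Y is the centroid of triangle LNH ⇒ Y = (1/3, 1/2)
3. X is where the line through Y parallel to WH meets line LN ⇒ X = (1/3, 1/3)
X = L + t·(N−L) with t = 1/3, so LX:XN = t:(1−t) = 1/3:2/3

LX:XN = 1/2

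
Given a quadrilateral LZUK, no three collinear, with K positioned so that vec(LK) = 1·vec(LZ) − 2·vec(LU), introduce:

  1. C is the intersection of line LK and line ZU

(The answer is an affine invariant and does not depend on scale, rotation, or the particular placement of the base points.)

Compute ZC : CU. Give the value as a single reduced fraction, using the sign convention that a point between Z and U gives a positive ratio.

Choose coordinates L = (0, 0), Z = (1, 0), U = (0, 1), K = (1, -2).
1. C is the intersection of line LK and line ZU ⇒ C = (-1, 2)
C = Z + t·(U−Z) with t = 2, so ZC:CU = t:(1−t) = 2:-1

ZC:CU = -2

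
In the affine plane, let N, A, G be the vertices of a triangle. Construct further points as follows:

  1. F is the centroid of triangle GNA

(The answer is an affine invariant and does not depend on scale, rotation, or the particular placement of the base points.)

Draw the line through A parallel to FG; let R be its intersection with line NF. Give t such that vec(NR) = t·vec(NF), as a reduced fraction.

t = 2

Assign N = (0, 0), A = (1, 0), G = (0, 1) — the answer is frame-independent, so this choice is without loss of generality.
1. F is the centroid of triangle GNA ⇒ F = (1/3, 1/3)
through A parallel to FG: direction (-1/3, 2/3); meets NF at R = (2/3, 2/3)
R = N + t·(F−N) with t = 2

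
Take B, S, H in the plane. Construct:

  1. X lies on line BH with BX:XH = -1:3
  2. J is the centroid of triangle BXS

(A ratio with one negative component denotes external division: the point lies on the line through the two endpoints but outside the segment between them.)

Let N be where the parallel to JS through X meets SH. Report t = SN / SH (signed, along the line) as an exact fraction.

t = -1/5

Set B = (0, 0), S = (1, 0), H = (0, 1); any affine frame gives the same invariant.
1. X lies on line BH with BX:XH = -1:3 ⇒ X = (0, -1/2)
2. J is the centroid of triangle BXS ⇒ J = (1/3, -1/6)
through X parallel to JS: direction (2/3, 1/6); meets SH at N = (6/5, -1/5)
N = S + t·(H−S) with t = -1/5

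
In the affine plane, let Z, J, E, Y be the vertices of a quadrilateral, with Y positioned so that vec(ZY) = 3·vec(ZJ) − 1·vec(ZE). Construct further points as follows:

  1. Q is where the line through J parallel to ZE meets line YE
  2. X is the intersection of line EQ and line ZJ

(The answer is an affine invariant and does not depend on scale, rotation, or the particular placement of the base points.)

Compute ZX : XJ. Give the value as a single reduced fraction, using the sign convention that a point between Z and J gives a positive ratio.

Choose coordinates Z = (0, 0), J = (1, 0), E = (0, 1), Y = (3, -1).
1. Q is where the line through J parallel to ZE meets line YE ⇒ Q = (1, 1/3)
2. X is the intersection of line EQ and line ZJ ⇒ X = (3/2, 0)
X = Z + t·(J−Z) with t = 3/2, so ZX:XJ = t:(1−t) = 3/2:-1/2

ZX:XJ = -3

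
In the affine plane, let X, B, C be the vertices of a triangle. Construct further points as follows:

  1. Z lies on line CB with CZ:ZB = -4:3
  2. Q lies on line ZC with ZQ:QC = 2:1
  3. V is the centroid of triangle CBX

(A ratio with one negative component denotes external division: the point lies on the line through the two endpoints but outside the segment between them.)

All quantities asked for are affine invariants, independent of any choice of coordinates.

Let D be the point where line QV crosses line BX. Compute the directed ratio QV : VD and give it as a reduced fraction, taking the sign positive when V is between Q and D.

Set X = (0, 0), B = (1, 0), C = (0, 1); any affine frame gives the same invariant.
1. Z lies on line CB with CZ:ZB = -4:3 ⇒ Z = (4, -3)
2. Q lies on line ZC with ZQ:QC = 2:1 ⇒ Q = (4/3, -1/3)
3. V is the centroid of triangle CBX ⇒ V = (1/3, 1/3)
line QV meets BX at D = (5/6, 0)
V = Q + t·(D−Q) with t = 2, so QV:VD = 2:-1

QV:VD = -2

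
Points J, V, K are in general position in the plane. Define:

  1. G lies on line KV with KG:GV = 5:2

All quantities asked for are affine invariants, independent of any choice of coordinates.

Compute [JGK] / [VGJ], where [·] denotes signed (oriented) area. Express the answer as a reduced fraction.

Work in coordinates with J = (0, 0), V = (1, 0), K = (0, 1).
1. G lies on line KV with KG:GV = 5:2 ⇒ G = (5/7, 2/7)
2·[JGK] = 5/7, 2·[VGJ] = 2/7
[JGK]:[VGJ] = 5/7:2/7 = 5/2

[JGK]:[VGJ] = 5/2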